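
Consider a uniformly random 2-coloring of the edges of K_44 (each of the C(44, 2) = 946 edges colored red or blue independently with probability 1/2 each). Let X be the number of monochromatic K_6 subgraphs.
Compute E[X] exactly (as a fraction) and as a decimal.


Let X = Σ_S X_S over the C(44, 6) = 7059052 subsets S of size 6, where X_S = 1 if the K_6 on S is monochromatic.
For a fixed S, the K_6 on S has C(6, 2) = 15 edges. P[all 15 edges red] = (1/2)^15, and likewise for blue, so P[monochromatic] = 2·(1/2)^15 = 2^{1 − 15} = 1/16384.
Summing: E[X] = C(44, 6) · 2^{1 − 15} = 7059052 · 1/16384 = 1764763/4096.
Numerically: E[X] ≈ 430.850.

E[X] = C(44,6)·2^(1−C(6,2)) = 1764763/4096 ≈ 430.850.


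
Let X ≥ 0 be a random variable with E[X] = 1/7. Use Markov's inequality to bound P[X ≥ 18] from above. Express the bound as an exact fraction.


μ = E[X] = 1/7, a = 18.
Markov: P[X ≥ 18] ≤ μ/a = (1/7)/18 = 1/126.
Numerically: ≈ 0.00794.
(Since a = 18 > μ = 0.14286, the bound 1/126 is < 1 and informative.)

P[X ≥ 18] ≤ 1/126 ≈ 0.00794.


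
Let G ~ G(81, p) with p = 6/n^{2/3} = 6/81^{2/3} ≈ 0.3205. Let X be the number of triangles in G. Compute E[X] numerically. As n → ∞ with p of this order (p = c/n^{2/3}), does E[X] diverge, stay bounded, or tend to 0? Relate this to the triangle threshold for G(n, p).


Number of potential triangles: C(81, 3) = 85320.
Each occurs with probability p³ ≈ (0.3205)³ ≈ 3.292181e-02.
By linearity: E[X] = C(81, 3)·p³ ≈ 85320 · 3.292181e-02 ≈ 2808.8889.
Since α = 2/3 < 1, p = c/n^{2/3} ≫ 1/n is above the triangle threshold p ~ 1/n. Asymptotically E[X] ~ (c³/6)·n^{3(1−α)} = (6³/6)·n^{1} → ∞; triangles are abundant w.h.p.

E[X] ≈ 2808.8889; in regime p = Θ(1/n^{2/3}) E[X] diverges (above the triangle threshold p ~ 1/n).


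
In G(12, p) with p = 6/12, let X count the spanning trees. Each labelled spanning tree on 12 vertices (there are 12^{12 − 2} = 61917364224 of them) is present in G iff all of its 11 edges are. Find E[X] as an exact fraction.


K_12 has 12^{12 − 2} = 61917364224 labelled spanning trees.
For each such spanning tree H, let X_H = 1 if all 11 edges of H are present in G. Then P[X_H = 1] = p^{11} = (1/2)^{11} = 1/2048.
Summing the indicators: E[X] = Σ_H E[X_H] = 61917364224 · p^{11} = 61917364224 · 1/2048 = 30233088.
Numerically: E[X] ≈ 3.0233e+07.

E[X] = 61917364224 · (1/2)^{11} = 30233088 ≈ 3.0233e+07.


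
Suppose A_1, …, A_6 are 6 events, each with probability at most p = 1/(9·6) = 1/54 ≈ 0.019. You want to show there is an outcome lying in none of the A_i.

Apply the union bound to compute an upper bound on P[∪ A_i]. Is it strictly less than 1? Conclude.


Union bound: P[∪_{i=1}^{6} A_i] ≤ Σ_i P[A_i] ≤ 6·p = 6·(1/54) = 1/9.
Numerically: 1/9 ≈ 0.111.
Is 1/9 < 1? YES.
Since P[∪ A_i] ≤ 1/9 < 1, the complement has P[∩ A_i^c] ≥ 1 − 1/9 = 8/9 > 0, so some outcome avoids every A_i.

6·p = 1/9 ≈ 0.111; existence CERTIFIED by the union bound.


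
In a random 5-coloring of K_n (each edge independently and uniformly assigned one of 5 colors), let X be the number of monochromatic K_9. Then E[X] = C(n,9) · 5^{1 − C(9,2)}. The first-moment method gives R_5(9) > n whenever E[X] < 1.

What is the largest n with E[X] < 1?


We need C(n, 9) · 5^{1 − 36} < 1, i.e. C(n, 9) < 5^{36 − 1} = 2910383045673370361328125.
Check values of n near the boundary:
  n = 2165: C(2165, 9) = 2832220612024886803272630; 2832220612024886803272630 < 2910383045673370361328125? YES
  n = 2166: C(2166, 9) = 2844037944203015677277940; 2844037944203015677277940 < 2910383045673370361328125? YES
  n = 2167: C(2167, 9) = 2855899084841489792706810; 2855899084841489792706810 < 2910383045673370361328125? YES
  n = 2168: C(2168, 9) = 2867804175977929537095120; 2867804175977929537095120 < 2910383045673370361328125? YES
  n = 2169: C(2169, 9) = 2879753360044504243499683; 2879753360044504243499683 < 2910383045673370361328125? YES
  n = 2170: C(2170, 9) = 2891746779868845075610510; 2891746779868845075610510 < 2910383045673370361328125? YES
  n = 2171: C(2171, 9) = 2903784578674959601827205; 2903784578674959601827205 < 2910383045673370361328125? YES
  n = 2172: C(2172, 9) = 2915866900084148060642020; 2915866900084148060642020 < 2910383045673370361328125? NO
  n = 2173: C(2173, 9) = 2927993888115921319674265; 2927993888115921319674265 < 2910383045673370361328125? NO
The largest n with C(n, 9) < 2910383045673370361328125 is n = 2171 (where E[X] = 580756915734991920365441/582076609134674072265625 ≈ 0.998). Hence R_5(9) > 2171, i.e. R_5(9) ≥ 2172.

Largest n = 2171; hence R_5(9) > 2171.


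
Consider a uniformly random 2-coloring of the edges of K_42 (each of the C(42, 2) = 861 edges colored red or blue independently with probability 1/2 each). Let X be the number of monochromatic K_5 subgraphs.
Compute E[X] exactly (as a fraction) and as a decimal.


Let X = Σ_S X_S over the C(42, 5) = 850668 subsets S of size 5, where X_S = 1 if the K_5 on S is monochromatic.
For a fixed S, the K_5 on S has C(5, 2) = 10 edges. P[all 10 edges red] = (1/2)^10, and likewise for blue, so P[monochromatic] = 2·(1/2)^10 = 2^{1 − 10} = 1/512.
By linearity of expectation: E[X] = C(42, 5) · 2^{1 − 10} = 850668 · 1/512 = 212667/128.
Numerically: E[X] ≈ 1661.460938.

E[X] = C(42,5)·2^(1−C(5,2)) = 212667/128 ≈ 1661.460938.


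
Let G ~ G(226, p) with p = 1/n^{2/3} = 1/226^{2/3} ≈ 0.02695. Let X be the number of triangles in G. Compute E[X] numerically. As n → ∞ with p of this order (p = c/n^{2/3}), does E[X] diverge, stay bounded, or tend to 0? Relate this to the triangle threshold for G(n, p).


Number of potential triangles: C(226, 3) = 1898400.
Each occurs with probability p³ ≈ (0.02695)³ ≈ 1.957867e-05.
By linearity: E[X] = C(226, 3)·p³ ≈ 1898400 · 1.957867e-05 ≈ 37.1681.
Since α = 2/3 < 1, p = c/n^{2/3} ≫ 1/n is above the triangle threshold p ~ 1/n. Asymptotically E[X] ~ (c³/6)·n^{3(1−α)} = (1³/6)·n^{1} → ∞; triangles are abundant w.h.p.

E[X] ≈ 37.1681; in regime p = Θ(1/n^{2/3}) E[X] diverges (above the triangle threshold p ~ 1/n).


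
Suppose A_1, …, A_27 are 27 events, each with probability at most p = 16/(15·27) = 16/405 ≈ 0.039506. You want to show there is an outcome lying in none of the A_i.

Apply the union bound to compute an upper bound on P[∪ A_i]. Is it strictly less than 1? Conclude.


Union bound: P[∪_{i=1}^{27} A_i] ≤ Σ_i P[A_i] ≤ 27·p = 27·(16/405) = 16/15.
Numerically: 16/15 ≈ 1.066667.
Is 16/15 < 1? NO.
Since the bound 16/15 is ≥ 1, the union bound is uninformative here; it does NOT by itself certify existence.

27·p = 16/15 ≈ 1.066667; existence NOT certified by the union bound.


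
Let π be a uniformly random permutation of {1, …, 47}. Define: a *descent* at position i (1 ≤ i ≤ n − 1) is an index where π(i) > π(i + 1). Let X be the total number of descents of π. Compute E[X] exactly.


Write X = Σ X_I over i = 1, …, 46, with X_I the indicator of one descent.
There are 46 indicators.
For each fixed i, the pair (π(i), π(i+1)) is a uniformly random ordered pair of distinct values from {1, …, 47}; by symmetry P[π(i) > π(i+1)] = 1/2.
By linearity: E[X] = 46 · (1/2) = (47 − 1) · (1/2) = 23 ≈ 23.00000.

E[X] = 23 = 23.00000.


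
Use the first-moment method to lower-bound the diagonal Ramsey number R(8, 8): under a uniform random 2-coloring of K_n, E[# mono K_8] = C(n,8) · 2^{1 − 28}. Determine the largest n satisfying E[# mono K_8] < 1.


We need C(n, 8) · 2^{1 − 28} < 1, i.e. C(n, 8) < 2^{28 − 1} = 134217728.
Check values of n near the boundary:
  n = 39: C(39, 8) = 61523748; 61523748 < 134217728? YES
  n = 40: C(40, 8) = 76904685; 76904685 < 134217728? YES
  n = 41: C(41, 8) = 95548245; 95548245 < 134217728? YES
  n = 42: C(42, 8) = 118030185; 118030185 < 134217728? YES
  n = 43: C(43, 8) = 145008513; 145008513 < 134217728? NO
  n = 44: C(44, 8) = 177232627; 177232627 < 134217728? NO
The largest n with C(n, 8) < 134217728 is n = 42 (where E[X] = 118030185/134217728 ≈ 0.8794). Hence R(8, 8) > 42, i.e. R(8, 8) ≥ 43.

Largest n = 42; hence R(8, 8) > 42.


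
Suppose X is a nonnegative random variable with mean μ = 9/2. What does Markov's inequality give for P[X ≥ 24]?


μ = E[X] = 9/2, a = 24.
Markov: P[X ≥ 24] ≤ μ/a = (9/2)/24 = 3/16.
Numerically: ≈ 0.1875.
(Since a = 24 > μ = 4.5000, the bound 3/16 is < 1 and informative.)

P[X ≥ 24] ≤ 3/16 ≈ 0.1875.


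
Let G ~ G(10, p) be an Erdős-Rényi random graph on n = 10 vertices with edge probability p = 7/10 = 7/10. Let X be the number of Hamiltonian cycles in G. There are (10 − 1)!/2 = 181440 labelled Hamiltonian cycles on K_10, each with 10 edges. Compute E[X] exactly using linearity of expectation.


K_10 has (10 − 1)!/2 = 181440 labelled Hamiltonian cycles.
For each such Hamiltonian cycle H, let X_H = 1 if all 10 edges of H are present in G. Then P[X_H = 1] = p^{10} = (7/10)^{10} = 282475249/10000000000.
By linearity of expectation: E[X] = Σ_H E[X_H] = 181440 · p^{10} = 181440 · 282475249/10000000000 = 160163466183/31250000.
Numerically: E[X] ≈ 5125.

E[X] = 181440 · (7/10)^{10} = 160163466183/31250000 ≈ 5125.


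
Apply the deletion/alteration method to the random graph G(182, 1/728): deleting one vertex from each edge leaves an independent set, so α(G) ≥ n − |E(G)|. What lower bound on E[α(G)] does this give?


E[|E(G)|] = C(182, 2)·p = 16471 · (1/728) = 181/8.
E[α(G)] ≥ n − E[|E(G)|] = 182 − 181/8 = 1275/8.
Numerically: ≈ 159.375000.
(This is only a lower bound; the true E[α(G)] may be larger.)

E[α(G)] ≥ 1275/8 ≈ 159.375000.


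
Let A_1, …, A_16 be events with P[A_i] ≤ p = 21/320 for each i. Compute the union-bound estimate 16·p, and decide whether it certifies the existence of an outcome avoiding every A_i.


Union bound: P[∪_{i=1}^{16} A_i] ≤ Σ_i P[A_i] ≤ 16·p = 16·(21/320) = 21/20.
Numerically: 21/20 ≈ 1.050000.
Is 21/20 < 1? NO.
Since the bound 21/20 is ≥ 1, the union bound is uninformative here; it does NOT by itself certify existence.

16·p = 21/20 ≈ 1.050000; existence NOT certified by the union bound.


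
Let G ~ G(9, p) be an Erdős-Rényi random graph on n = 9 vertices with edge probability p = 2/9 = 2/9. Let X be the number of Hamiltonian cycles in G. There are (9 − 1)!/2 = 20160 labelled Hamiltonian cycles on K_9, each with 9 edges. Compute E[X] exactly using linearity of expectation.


K_9 has (9 − 1)!/2 = 20160 labelled Hamiltonian cycles.
For each such Hamiltonian cycle H, let X_H = 1 if all 9 edges of H are present in G. Then P[X_H = 1] = p^{9} = (2/9)^{9} = 512/387420489.
By linearity of expectation: E[X] = Σ_H E[X_H] = 20160 · p^{9} = 20160 · 512/387420489 = 1146880/43046721.
Numerically: E[X] ≈ 0.0266427.

E[X] = 20160 · (2/9)^{9} = 1146880/43046721 ≈ 0.0266427.


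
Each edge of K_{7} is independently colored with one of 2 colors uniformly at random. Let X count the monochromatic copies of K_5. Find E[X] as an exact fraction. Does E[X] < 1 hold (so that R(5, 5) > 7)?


E[X] = C(7, 5) · 2^{1 − 10} = 21 · 2^{−9} = 21/512.
As a reduced fraction: E[X] = 21/512 ≈ 0.0410156.
Is E[X] < 1? YES.
Since E[X] < 1, there exists a 2-coloring of K_{7} with no monochromatic K_5; hence R(5, 5) > 7.

E[X] = 21/512 ≈ 0.0410156; E[X] < 1, so R(5, 5) > 7.


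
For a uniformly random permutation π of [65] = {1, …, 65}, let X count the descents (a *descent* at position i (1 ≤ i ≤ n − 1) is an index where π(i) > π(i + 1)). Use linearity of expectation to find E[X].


Write X = Σ X_I over i = 1, …, 64, with X_I the indicator of one descent.
There are 64 indicators.
For each fixed i, the pair (π(i), π(i+1)) is a uniformly random ordered pair of distinct values from {1, …, 65}; by symmetry P[π(i) > π(i+1)] = 1/2.
By linearity: E[X] = 64 · (1/2) = (65 − 1) · (1/2) = 32 ≈ 32.00000.

E[X] = 32 = 32.00000.


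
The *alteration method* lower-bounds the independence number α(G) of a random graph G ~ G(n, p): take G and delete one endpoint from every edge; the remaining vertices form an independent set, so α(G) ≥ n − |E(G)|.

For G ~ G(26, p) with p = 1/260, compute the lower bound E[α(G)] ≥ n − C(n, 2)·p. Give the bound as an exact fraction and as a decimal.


E[|E(G)|] = C(26, 2)·p = 325 · (1/260) = 5/4.
E[α(G)] ≥ n − E[|E(G)|] = 26 − 5/4 = 99/4.
Numerically: ≈ 24.7500.
(This is only a lower bound; the true E[α(G)] may be larger.)

E[α(G)] ≥ 99/4 ≈ 24.7500.


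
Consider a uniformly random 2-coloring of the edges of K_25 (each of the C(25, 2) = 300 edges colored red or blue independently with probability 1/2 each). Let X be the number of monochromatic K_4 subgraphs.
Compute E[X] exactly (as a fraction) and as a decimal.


Let X = Σ_S X_S over the C(25, 4) = 12650 subsets S of size 4, where X_S = 1 if the K_4 on S is monochromatic.
For a fixed S, the K_4 on S has C(4, 2) = 6 edges. P[all 6 edges red] = (1/2)^6, and likewise for blue, so P[monochromatic] = 2·(1/2)^6 = 2^{1 − 6} = 1/32.
By linearity: E[X] = C(25, 4) · 2^{1 − 6} = 12650 · 1/32 = 6325/16.
Numerically: E[X] ≈ 395.3125.

E[X] = C(25,4)·2^(1−C(4,2)) = 6325/16 ≈ 395.3125.


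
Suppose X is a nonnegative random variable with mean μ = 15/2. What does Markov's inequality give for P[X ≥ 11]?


μ = E[X] = 15/2, a = 11.
Markov: P[X ≥ 11] ≤ μ/a = (15/2)/11 = 15/22.
Numerically: ≈ 0.68182.
(Since a = 11 > μ = 7.50000, the bound 15/22 is < 1 and informative.)

P[X ≥ 11] ≤ 15/22 ≈ 0.68182.


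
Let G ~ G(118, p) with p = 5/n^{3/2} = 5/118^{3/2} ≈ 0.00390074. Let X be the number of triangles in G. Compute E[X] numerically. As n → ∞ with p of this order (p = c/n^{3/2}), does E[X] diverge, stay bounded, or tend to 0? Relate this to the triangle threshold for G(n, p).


Number of potential triangles: C(118, 3) = 266916.
Each occurs with probability p³ ≈ (0.00390074)³ ≈ 5.93527683e-08.
By linearity: E[X] = C(118, 3)·p³ ≈ 266916 · 5.93527683e-08 ≈ 0.015842.
Since α = 3/2 > 1, p = c/n^{3/2} = o(1/n) is below the triangle threshold p ~ 1/n. Asymptotically E[X] ~ (c³/6)·n^{3(1−α)} = (5³/6)·n^{-1.5} → 0, so by Markov's inequality G has no triangles w.h.p.

E[X] ≈ 0.015842; in regime p = Θ(1/n^{3/2}) E[X] tends to 0 (below the triangle threshold p ~ 1/n).


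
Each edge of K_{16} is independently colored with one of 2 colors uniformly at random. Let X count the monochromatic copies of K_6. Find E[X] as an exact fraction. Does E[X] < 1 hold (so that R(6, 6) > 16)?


E[X] = C(16, 6) · 2^{1 − 15} = 8008 · 2^{−14} = 8008/16384.
As a reduced fraction: E[X] = 1001/2048 ≈ 0.4887695.
Is E[X] < 1? YES.
Since E[X] < 1, there exists a 2-coloring of K_{16} with no monochromatic K_6; hence R(6, 6) > 16.

E[X] = 1001/2048 ≈ 0.4887695; E[X] < 1, so R(6, 6) > 16.


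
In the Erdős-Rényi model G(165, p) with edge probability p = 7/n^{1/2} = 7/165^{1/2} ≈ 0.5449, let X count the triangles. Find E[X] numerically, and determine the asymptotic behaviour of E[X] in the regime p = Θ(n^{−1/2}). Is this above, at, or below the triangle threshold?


Number of potential triangles: C(165, 3) = 735130.
Each occurs with probability p³ ≈ (0.5449)³ ≈ 1.618334e-01.
By linearity: E[X] = C(165, 3)·p³ ≈ 735130 · 1.618334e-01 ≈ 118968.5997.
Since α = 1/2 < 1, p = c/n^{1/2} ≫ 1/n is above the triangle threshold p ~ 1/n. Asymptotically E[X] ~ (c³/6)·n^{3(1−α)} = (7³/6)·n^{1.5} → ∞; triangles are abundant w.h.p.

E[X] ≈ 118968.5997; in regime p = Θ(1/n^{1/2}) E[X] diverges (above the triangle threshold p ~ 1/n).


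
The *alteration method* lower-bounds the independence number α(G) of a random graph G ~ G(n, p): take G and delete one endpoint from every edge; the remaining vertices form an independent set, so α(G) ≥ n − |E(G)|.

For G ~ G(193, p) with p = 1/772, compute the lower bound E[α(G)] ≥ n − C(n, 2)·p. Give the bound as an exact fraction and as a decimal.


E[|E(G)|] = C(193, 2)·p = 18528 · (1/772) = 24.
E[α(G)] ≥ n − E[|E(G)|] = 193 − 24 = 169.
Numerically: ≈ 169.000.
(This is only a lower bound; the true E[α(G)] may be larger.)

E[α(G)] ≥ 169 ≈ 169.000.


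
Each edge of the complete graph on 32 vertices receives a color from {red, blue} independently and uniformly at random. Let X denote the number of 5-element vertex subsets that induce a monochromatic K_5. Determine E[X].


Let X = Σ_S X_S over the C(32, 5) = 201376 subsets S of size 5, where X_S = 1 if the K_5 on S is monochromatic.
For a fixed S, the K_5 on S has C(5, 2) = 10 edges. P[all 10 edges red] = (1/2)^10, and likewise for blue, so P[monochromatic] = 2·(1/2)^10 = 2^{1 − 10} = 1/512.
Summing: E[X] = C(32, 5) · 2^{1 − 10} = 201376 · 1/512 = 6293/16.
Numerically: E[X] ≈ 393.3125.

E[X] = C(32,5)·2^(1−C(5,2)) = 6293/16 ≈ 393.3125.


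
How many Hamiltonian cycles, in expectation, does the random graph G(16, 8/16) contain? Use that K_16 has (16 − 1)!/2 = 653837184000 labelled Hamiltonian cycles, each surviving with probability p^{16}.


K_16 has (16 − 1)!/2 = 653837184000 labelled Hamiltonian cycles.
For each such Hamiltonian cycle H, let X_H = 1 if all 16 edges of H are present in G. Then P[X_H = 1] = p^{16} = (1/2)^{16} = 1/65536.
By linearity: E[X] = Σ_H E[X_H] = 653837184000 · p^{16} = 653837184000 · 1/65536 = 638512875/64.
Numerically: E[X] ≈ 9.98e+06.

E[X] = 653837184000 · (1/2)^{16} = 638512875/64 ≈ 9.98e+06.


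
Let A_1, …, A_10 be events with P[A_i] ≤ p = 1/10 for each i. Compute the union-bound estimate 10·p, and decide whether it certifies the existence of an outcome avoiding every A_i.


Union bound: P[∪_{i=1}^{10} A_i] ≤ Σ_i P[A_i] ≤ 10·p = 10·(1/10) = 1.
Numerically: 1 ≈ 1.0000000.
Is 1 < 1? NO.
Since the bound 1 is ≥ 1, the union bound is uninformative here; it does NOT by itself certify existence.

10·p = 1 ≈ 1.0000000; existence NOT certified by the union bound.


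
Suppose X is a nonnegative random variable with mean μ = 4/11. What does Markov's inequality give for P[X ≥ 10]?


μ = E[X] = 4/11, a = 10.
Markov: P[X ≥ 10] ≤ μ/a = (4/11)/10 = 2/55.
Numerically: ≈ 0.0364.
(Since a = 10 > μ = 0.3636, the bound 2/55 is < 1 and informative.)

P[X ≥ 10] ≤ 2/55 ≈ 0.0364.


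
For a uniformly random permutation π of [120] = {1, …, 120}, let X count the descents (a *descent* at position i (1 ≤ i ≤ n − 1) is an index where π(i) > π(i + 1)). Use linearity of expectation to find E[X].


Write X = Σ X_I over i = 1, …, 119, with X_I the indicator of one descent.
There are 119 indicators.
For each fixed i, the pair (π(i), π(i+1)) is a uniformly random ordered pair of distinct values from {1, …, 120}; by symmetry P[π(i) > π(i+1)] = 1/2.
By linearity: E[X] = 119 · (1/2) = (120 − 1) · (1/2) = 119/2 ≈ 59.50000.

E[X] = 119/2 = 59.50000.


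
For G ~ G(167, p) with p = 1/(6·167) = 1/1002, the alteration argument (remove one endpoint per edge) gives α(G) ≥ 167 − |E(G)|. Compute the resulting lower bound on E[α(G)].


E[|E(G)|] = C(167, 2)·p = 13861 · (1/1002) = 83/6.
E[α(G)] ≥ n − E[|E(G)|] = 167 − 83/6 = 919/6.
Numerically: ≈ 153.166667.
(This is only a lower bound; the true E[α(G)] may be larger.)

E[α(G)] ≥ 919/6 ≈ 153.166667.


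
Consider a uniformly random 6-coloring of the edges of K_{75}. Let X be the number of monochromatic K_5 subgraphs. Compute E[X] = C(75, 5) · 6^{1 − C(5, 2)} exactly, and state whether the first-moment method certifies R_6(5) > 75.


E[X] = C(75, 5) · 6^{1 − 10} = 17259390 · 6^{−9} = 17259390/10077696.
As a reduced fraction: E[X] = 958855/559872 ≈ 1.7126.
Is E[X] < 1? NO.
Since E[X] ≥ 1, the first-moment bound is inconclusive at n = 75; it does NOT by itself certify R_6(5) > 75.

E[X] = 958855/559872 ≈ 1.7126; E[X] ≥ 1; first-moment method inconclusive here.


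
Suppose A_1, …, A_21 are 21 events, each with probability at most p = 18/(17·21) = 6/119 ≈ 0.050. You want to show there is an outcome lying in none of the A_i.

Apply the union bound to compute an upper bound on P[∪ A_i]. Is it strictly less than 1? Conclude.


Union bound: P[∪_{i=1}^{21} A_i] ≤ Σ_i P[A_i] ≤ 21·p = 21·(6/119) = 18/17.
Numerically: 18/17 ≈ 1.059.
Is 18/17 < 1? NO.
Since the bound 18/17 is ≥ 1, the union bound is uninformative here; it does NOT by itself certify existence.

21·p = 18/17 ≈ 1.059; existence NOT certified by the union bound.


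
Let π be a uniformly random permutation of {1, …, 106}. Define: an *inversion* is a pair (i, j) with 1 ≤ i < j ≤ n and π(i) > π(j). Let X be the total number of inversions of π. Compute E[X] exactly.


Write X = Σ X_I over the C(106, 2) = 5565 pairs i < j, with X_I the indicator of one inversion.
There are 5565 indicators.
For each fixed pair i < j, the values π(i) and π(j) are two distinct elements of {1, …, 106} in uniformly random order; by symmetry P[π(i) > π(j)] = 1/2.
By linearity: E[X] = 5565 · (1/2) = C(106, 2) · (1/2) = 5565/2 = 5565/2 ≈ 2782.50000.

E[X] = 5565/2 = 2782.50000.


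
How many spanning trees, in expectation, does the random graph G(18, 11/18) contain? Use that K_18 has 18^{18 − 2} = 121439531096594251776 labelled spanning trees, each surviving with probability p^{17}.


K_18 has 18^{18 − 2} = 121439531096594251776 labelled spanning trees.
For each such spanning tree H, let X_H = 1 if all 17 edges of H are present in G. Then P[X_H = 1] = p^{17} = (11/18)^{17} = 505447028499293771/2185911559738696531968.
By linearity of expectation: E[X] = Σ_H E[X_H] = 121439531096594251776 · p^{17} = 121439531096594251776 · 505447028499293771/2185911559738696531968 = 505447028499293771/18.
Numerically: E[X] ≈ 2.81e+16.

E[X] = 121439531096594251776 · (11/18)^{17} = 505447028499293771/18 ≈ 2.81e+16.


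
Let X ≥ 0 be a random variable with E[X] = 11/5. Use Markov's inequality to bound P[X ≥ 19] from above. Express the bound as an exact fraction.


μ = E[X] = 11/5, a = 19.
Markov: P[X ≥ 19] ≤ μ/a = (11/5)/19 = 11/95.
Numerically: ≈ 0.1158.
(Since a = 19 > μ = 2.2000, the bound 11/95 is < 1 and informative.)

P[X ≥ 19] ≤ 11/95 ≈ 0.1158.


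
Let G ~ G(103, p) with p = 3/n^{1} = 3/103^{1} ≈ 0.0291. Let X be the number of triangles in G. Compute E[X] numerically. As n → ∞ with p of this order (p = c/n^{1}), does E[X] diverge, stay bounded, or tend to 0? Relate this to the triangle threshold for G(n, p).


Number of potential triangles: C(103, 3) = 176851.
Each occurs with probability p³ ≈ (0.0291)³ ≈ 2.47088e-05.
By linearity: E[X] = C(103, 3)·p³ ≈ 176851 · 2.47088e-05 ≈ 4.370.
Here α = 1, so p = 3/n is exactly at the triangle threshold p ~ 1/n. Asymptotically E[X] → c³/6 = 3³/6 = 9/2 ≈ 4.500, a bounded constant. In this regime the triangle count is asymptotically Poisson(c³/6).

E[X] ≈ 4.370; in regime p = Θ(1/n^{1}) E[X] stays bounded (at the triangle threshold p ~ 1/n).


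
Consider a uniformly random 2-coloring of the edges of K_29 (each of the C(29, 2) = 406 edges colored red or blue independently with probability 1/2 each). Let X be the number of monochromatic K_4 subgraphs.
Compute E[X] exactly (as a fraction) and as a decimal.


Let X = Σ_S X_S over the C(29, 4) = 23751 subsets S of size 4, where X_S = 1 if the K_4 on S is monochromatic.
For a fixed S, the K_4 on S has C(4, 2) = 6 edges. P[all 6 edges red] = (1/2)^6, and likewise for blue, so P[monochromatic] = 2·(1/2)^6 = 2^{1 − 6} = 1/32.
Summing: E[X] = C(29, 4) · 2^{1 − 6} = 23751 · 1/32 = 23751/32.
Numerically: E[X] ≈ 742.218750.

E[X] = C(29,4)·2^(1−C(4,2)) = 23751/32 ≈ 742.218750.


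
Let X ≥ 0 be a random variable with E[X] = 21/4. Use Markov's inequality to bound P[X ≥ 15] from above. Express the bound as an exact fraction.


μ = E[X] = 21/4, a = 15.
Markov: P[X ≥ 15] ≤ μ/a = (21/4)/15 = 7/20.
Numerically: ≈ 0.350.
(Since a = 15 > μ = 5.250, the bound 7/20 is < 1 and informative.)

P[X ≥ 15] ≤ 7/20 ≈ 0.350.


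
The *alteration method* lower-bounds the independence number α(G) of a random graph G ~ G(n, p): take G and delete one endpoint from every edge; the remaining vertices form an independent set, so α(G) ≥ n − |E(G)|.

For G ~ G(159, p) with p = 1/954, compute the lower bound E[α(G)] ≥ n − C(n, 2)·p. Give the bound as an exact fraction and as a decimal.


E[|E(G)|] = C(159, 2)·p = 12561 · (1/954) = 79/6.
E[α(G)] ≥ n − E[|E(G)|] = 159 − 79/6 = 875/6.
Numerically: ≈ 145.833.
(This is only a lower bound; the true E[α(G)] may be larger.)

E[α(G)] ≥ 875/6 ≈ 145.833.


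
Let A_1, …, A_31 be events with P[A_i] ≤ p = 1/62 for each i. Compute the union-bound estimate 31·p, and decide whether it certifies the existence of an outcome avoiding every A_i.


Union bound: P[∪_{i=1}^{31} A_i] ≤ Σ_i P[A_i] ≤ 31·p = 31·(1/62) = 1/2.
Numerically: 1/2 ≈ 0.5000.
Is 1/2 < 1? YES.
Since P[∪ A_i] ≤ 1/2 < 1, the complement has P[∩ A_i^c] ≥ 1 − 1/2 = 1/2 > 0, so some outcome avoids every A_i.

31·p = 1/2 ≈ 0.5000; existence CERTIFIED by the union bound.


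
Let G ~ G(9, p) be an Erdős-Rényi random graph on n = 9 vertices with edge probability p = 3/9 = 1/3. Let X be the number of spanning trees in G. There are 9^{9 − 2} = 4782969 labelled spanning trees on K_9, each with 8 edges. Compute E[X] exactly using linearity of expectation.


K_9 has 9^{9 − 2} = 4782969 labelled spanning trees.
For each such spanning tree H, let X_H = 1 if all 8 edges of H are present in G. Then P[X_H = 1] = p^{8} = (1/3)^{8} = 1/6561.
By linearity: E[X] = Σ_H E[X_H] = 4782969 · p^{8} = 4782969 · 1/6561 = 729.
Numerically: E[X] ≈ 729.

E[X] = 4782969 · (1/3)^{8} = 729 ≈ 729.


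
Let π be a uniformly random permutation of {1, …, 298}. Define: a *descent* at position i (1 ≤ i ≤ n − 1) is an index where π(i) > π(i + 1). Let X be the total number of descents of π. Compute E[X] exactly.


Write X = Σ X_I over i = 1, …, 297, with X_I the indicator of one descent.
There are 297 indicators.
For each fixed i, the pair (π(i), π(i+1)) is a uniformly random ordered pair of distinct values from {1, …, 298}; by symmetry P[π(i) > π(i+1)] = 1/2.
By linearity: E[X] = 297 · (1/2) = (298 − 1) · (1/2) = 297/2 ≈ 148.5000.

E[X] = 297/2 = 148.5000.


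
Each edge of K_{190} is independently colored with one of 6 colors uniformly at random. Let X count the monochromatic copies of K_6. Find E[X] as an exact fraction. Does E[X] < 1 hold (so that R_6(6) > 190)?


E[X] = C(190, 6) · 6^{1 − 15} = 60334683255 · 6^{−14} = 60334683255/78364164096.
As a reduced fraction: E[X] = 6703853695/8707129344 ≈ 0.76993.
Is E[X] < 1? YES.
Since E[X] < 1, there exists a 6-coloring of K_{190} with no monochromatic K_6; hence R_6(6) > 190.

E[X] = 6703853695/8707129344 ≈ 0.76993; E[X] < 1, so R_6(6) > 190.


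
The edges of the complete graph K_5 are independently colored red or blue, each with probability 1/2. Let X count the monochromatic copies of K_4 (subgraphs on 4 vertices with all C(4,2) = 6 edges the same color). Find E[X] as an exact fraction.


Let X = Σ_S X_S over the C(5, 4) = 5 subsets S of size 4, where X_S = 1 if the K_4 on S is monochromatic.
For a fixed S, the K_4 on S has C(4, 2) = 6 edges. P[all 6 edges red] = (1/2)^6, and likewise for blue, so P[monochromatic] = 2·(1/2)^6 = 2^{1 − 6} = 1/32.
By linearity of expectation: E[X] = C(5, 4) · 2^{1 − 6} = 5 · 1/32 = 5/32.
Numerically: E[X] ≈ 0.1562.

E[X] = C(5,4)·2^(1−C(4,2)) = 5/32 ≈ 0.1562.


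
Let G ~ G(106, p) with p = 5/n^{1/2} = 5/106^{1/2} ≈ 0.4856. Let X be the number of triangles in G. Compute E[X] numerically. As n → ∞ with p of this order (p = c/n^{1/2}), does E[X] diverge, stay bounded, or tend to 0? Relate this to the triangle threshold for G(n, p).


Number of potential triangles: C(106, 3) = 192920.
Each occurs with probability p³ ≈ (0.4856)³ ≈ 1.145384e-01.
By linearity: E[X] = C(106, 3)·p³ ≈ 192920 · 1.145384e-01 ≈ 22096.7534.
Since α = 1/2 < 1, p = c/n^{1/2} ≫ 1/n is above the triangle threshold p ~ 1/n. Asymptotically E[X] ~ (c³/6)·n^{3(1−α)} = (5³/6)·n^{1.5} → ∞; triangles are abundant w.h.p.

E[X] ≈ 22096.7534; in regime p = Θ(1/n^{1/2}) E[X] diverges (above the triangle threshold p ~ 1/n).


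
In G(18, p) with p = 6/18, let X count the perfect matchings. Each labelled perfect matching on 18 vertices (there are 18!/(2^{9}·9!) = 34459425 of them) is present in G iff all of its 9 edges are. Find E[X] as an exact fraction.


K_18 has 18!/(2^{9}·9!) = 34459425 labelled perfect matchings.
For each such perfect matching H, let X_H = 1 if all 9 edges of H are present in G. Then P[X_H = 1] = p^{9} = (1/3)^{9} = 1/19683.
By linearity of expectation: E[X] = Σ_H E[X_H] = 34459425 · p^{9} = 34459425 · 1/19683 = 425425/243.
Numerically: E[X] ≈ 1750.7.

E[X] = 34459425 · (1/3)^{9} = 425425/243 ≈ 1750.7.


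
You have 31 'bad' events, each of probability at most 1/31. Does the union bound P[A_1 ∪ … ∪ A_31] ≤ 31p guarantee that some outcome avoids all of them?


Union bound: P[∪_{i=1}^{31} A_i] ≤ Σ_i P[A_i] ≤ 31·p = 31·(1/31) = 1.
Numerically: 1 ≈ 1.000000.
Is 1 < 1? NO.
Since the bound 1 is ≥ 1, the union bound is uninformative here; it does NOT by itself certify existence.

31·p = 1 ≈ 1.000000; existence NOT certified by the union bound.


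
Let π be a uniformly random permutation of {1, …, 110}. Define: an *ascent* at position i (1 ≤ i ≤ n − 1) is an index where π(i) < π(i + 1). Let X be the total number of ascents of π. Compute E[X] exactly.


Write X = Σ X_I over i = 1, …, 109, with X_I the indicator of one ascent.
There are 109 indicators.
For each fixed i, the pair (π(i), π(i+1)) is a uniformly random ordered pair of distinct values from {1, …, 110}; by symmetry P[π(i) < π(i+1)] = 1/2.
By linearity: E[X] = 109 · (1/2) = (110 − 1) · (1/2) = 109/2 ≈ 54.500000.

E[X] = 109/2 = 54.500000.


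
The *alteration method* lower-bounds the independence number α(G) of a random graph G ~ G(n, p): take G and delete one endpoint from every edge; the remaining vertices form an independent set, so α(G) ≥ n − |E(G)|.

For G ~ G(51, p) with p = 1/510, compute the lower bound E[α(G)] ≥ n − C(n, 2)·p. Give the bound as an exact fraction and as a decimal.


E[|E(G)|] = C(51, 2)·p = 1275 · (1/510) = 5/2.
E[α(G)] ≥ n − E[|E(G)|] = 51 − 5/2 = 97/2.
Numerically: ≈ 48.50000.
(This is only a lower bound; the true E[α(G)] may be larger.)

E[α(G)] ≥ 97/2 ≈ 48.50000.


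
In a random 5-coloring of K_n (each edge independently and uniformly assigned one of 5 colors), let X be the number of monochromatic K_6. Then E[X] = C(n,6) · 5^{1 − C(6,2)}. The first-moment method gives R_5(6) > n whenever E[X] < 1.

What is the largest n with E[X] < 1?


We need C(n, 6) · 5^{1 − 15} < 1, i.e. C(n, 6) < 5^{15 − 1} = 6103515625.
Check values of n near the boundary:
  n = 125: C(125, 6) = 4690625500; 4690625500 < 6103515625? YES
  n = 126: C(126, 6) = 4925156775; 4925156775 < 6103515625? YES
  n = 127: C(127, 6) = 5169379425; 5169379425 < 6103515625? YES
  n = 128: C(128, 6) = 5423611200; 5423611200 < 6103515625? YES
  n = 129: C(129, 6) = 5688177600; 5688177600 < 6103515625? YES
  n = 130: C(130, 6) = 5963412000; 5963412000 < 6103515625? YES
  n = 131: C(131, 6) = 6249655776; 6249655776 < 6103515625? NO
The largest n with C(n, 6) < 6103515625 is n = 130 (where E[X] = 47707296/48828125 ≈ 0.97705). Hence R_5(6) > 130, i.e. R_5(6) ≥ 131.

Largest n = 130; hence R_5(6) > 130.


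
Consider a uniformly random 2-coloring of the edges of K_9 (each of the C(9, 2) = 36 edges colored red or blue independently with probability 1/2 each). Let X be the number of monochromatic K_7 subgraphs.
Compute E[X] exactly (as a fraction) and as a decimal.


Let X = Σ_S X_S over the C(9, 7) = 36 subsets S of size 7, where X_S = 1 if the K_7 on S is monochromatic.
For a fixed S, the K_7 on S has C(7, 2) = 21 edges. P[all 21 edges red] = (1/2)^21, and likewise for blue, so P[monochromatic] = 2·(1/2)^21 = 2^{1 − 21} = 1/1048576.
By linearity of expectation: E[X] = C(9, 7) · 2^{1 − 21} = 36 · 1/1048576 = 9/262144.
Numerically: E[X] ≈ 0.00003.

E[X] = C(9,7)·2^(1−C(7,2)) = 9/262144 ≈ 0.00003.


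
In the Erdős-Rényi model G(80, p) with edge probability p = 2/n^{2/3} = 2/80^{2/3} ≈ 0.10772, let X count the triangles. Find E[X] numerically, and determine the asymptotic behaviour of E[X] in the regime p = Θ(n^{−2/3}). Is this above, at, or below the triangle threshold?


Number of potential triangles: C(80, 3) = 82160.
Each occurs with probability p³ ≈ (0.10772)³ ≈ 1.2500000e-03.
By linearity: E[X] = C(80, 3)·p³ ≈ 82160 · 1.2500000e-03 ≈ 102.70000.
Since α = 2/3 < 1, p = c/n^{2/3} ≫ 1/n is above the triangle threshold p ~ 1/n. Asymptotically E[X] ~ (c³/6)·n^{3(1−α)} = (2³/6)·n^{1} → ∞; triangles are abundant w.h.p.

E[X] ≈ 102.70000; in regime p = Θ(1/n^{2/3}) E[X] diverges (above the triangle threshold p ~ 1/n).


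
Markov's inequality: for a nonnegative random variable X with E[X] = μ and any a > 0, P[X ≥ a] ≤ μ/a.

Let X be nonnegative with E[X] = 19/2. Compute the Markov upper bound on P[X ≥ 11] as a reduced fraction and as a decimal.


μ = E[X] = 19/2, a = 11.
Markov: P[X ≥ 11] ≤ μ/a = (19/2)/11 = 19/22.
Numerically: ≈ 0.8636.
(Since a = 11 > μ = 9.5000, the bound 19/22 is < 1 and informative.)

P[X ≥ 11] ≤ 19/22 ≈ 0.8636.


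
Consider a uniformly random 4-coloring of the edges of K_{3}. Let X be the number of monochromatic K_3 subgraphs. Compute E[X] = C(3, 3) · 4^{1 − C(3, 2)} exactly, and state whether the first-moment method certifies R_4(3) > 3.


E[X] = C(3, 3) · 4^{1 − 3} = 1 · 4^{−2} = 1/16.
As a reduced fraction: E[X] = 1/16 ≈ 0.0625.
Is E[X] < 1? YES.
Since E[X] < 1, there exists a 4-coloring of K_{3} with no monochromatic K_3; hence R_4(3) > 3.

E[X] = 1/16 ≈ 0.0625; E[X] < 1, so R_4(3) > 3.


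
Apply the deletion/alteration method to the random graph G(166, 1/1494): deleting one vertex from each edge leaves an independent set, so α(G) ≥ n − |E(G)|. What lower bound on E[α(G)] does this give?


E[|E(G)|] = C(166, 2)·p = 13695 · (1/1494) = 55/6.
E[α(G)] ≥ n − E[|E(G)|] = 166 − 55/6 = 941/6.
Numerically: ≈ 156.8333.
(This is only a lower bound; the true E[α(G)] may be larger.)

E[α(G)] ≥ 941/6 ≈ 156.8333.


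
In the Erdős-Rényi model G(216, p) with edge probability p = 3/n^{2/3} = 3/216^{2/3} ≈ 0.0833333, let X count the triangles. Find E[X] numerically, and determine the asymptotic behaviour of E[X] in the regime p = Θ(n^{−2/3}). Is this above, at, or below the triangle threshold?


Number of potential triangles: C(216, 3) = 1656360.
Each occurs with probability p³ ≈ (0.0833333)³ ≈ 5.78703704e-04.
By linearity: E[X] = C(216, 3)·p³ ≈ 1656360 · 5.78703704e-04 ≈ 958.541667.
Since α = 2/3 < 1, p = c/n^{2/3} ≫ 1/n is above the triangle threshold p ~ 1/n. Asymptotically E[X] ~ (c³/6)·n^{3(1−α)} = (3³/6)·n^{1} → ∞; triangles are abundant w.h.p.

E[X] ≈ 958.541667; in regime p = Θ(1/n^{2/3}) E[X] diverges (above the triangle threshold p ~ 1/n).


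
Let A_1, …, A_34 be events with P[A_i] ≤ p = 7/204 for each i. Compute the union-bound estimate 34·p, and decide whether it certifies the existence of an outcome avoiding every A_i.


Union bound: P[∪_{i=1}^{34} A_i] ≤ Σ_i P[A_i] ≤ 34·p = 34·(7/204) = 7/6.
Numerically: 7/6 ≈ 1.16667.
Is 7/6 < 1? NO.
Since the bound 7/6 is ≥ 1, the union bound is uninformative here; it does NOT by itself certify existence.

34·p = 7/6 ≈ 1.16667; existence NOT certified by the union bound.


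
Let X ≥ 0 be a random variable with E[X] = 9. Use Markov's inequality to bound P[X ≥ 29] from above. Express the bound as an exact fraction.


μ = E[X] = 9, a = 29.
Markov: P[X ≥ 29] ≤ μ/a = (9)/29 = 9/29.
Numerically: ≈ 0.310.
(Since a = 29 > μ = 9.000, the bound 9/29 is < 1 and informative.)

P[X ≥ 29] ≤ 9/29 ≈ 0.310.


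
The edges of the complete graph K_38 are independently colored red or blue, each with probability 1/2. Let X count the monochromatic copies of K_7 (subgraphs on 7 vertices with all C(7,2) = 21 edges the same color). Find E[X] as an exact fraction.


Let X = Σ_S X_S over the C(38, 7) = 12620256 subsets S of size 7, where X_S = 1 if the K_7 on S is monochromatic.
For a fixed S, the K_7 on S has C(7, 2) = 21 edges. P[all 21 edges red] = (1/2)^21, and likewise for blue, so P[monochromatic] = 2·(1/2)^21 = 2^{1 − 21} = 1/1048576.
Summing: E[X] = C(38, 7) · 2^{1 − 21} = 12620256 · 1/1048576 = 394383/32768.
Numerically: E[X] ≈ 12.036.

E[X] = C(38,7)·2^(1−C(7,2)) = 394383/32768 ≈ 12.036.


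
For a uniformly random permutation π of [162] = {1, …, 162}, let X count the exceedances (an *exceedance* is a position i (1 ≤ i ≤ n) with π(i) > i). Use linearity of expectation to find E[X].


Write X = Σ_{i=1}^{162} X_i, where X_i = 1_{π(i) > i}.
For each fixed i, π(i) is uniform over {1, …, 162} (marginal of a uniform permutation), so P[π(i) > i] = (n − i)/n. Summing: Σ_{i=1}^{162} (n − i)/n = (0 + 1 + … + 161)/162 = 162(162 − 1)/(2·162) = (162 − 1)/2.
Hence E[X] = Σ_{i=1}^{162} (162 − i)/162 = 161/2 ≈ 80.5000.

E[X] = 161/2 = 80.5000.


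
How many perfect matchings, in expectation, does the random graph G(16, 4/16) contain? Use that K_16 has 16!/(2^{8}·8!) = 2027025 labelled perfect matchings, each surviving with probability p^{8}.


K_16 has 16!/(2^{8}·8!) = 2027025 labelled perfect matchings.
For each such perfect matching H, let X_H = 1 if all 8 edges of H are present in G. Then P[X_H = 1] = p^{8} = (1/4)^{8} = 1/65536.
Summing the indicators: E[X] = Σ_H E[X_H] = 2027025 · p^{8} = 2027025 · 1/65536 = 2027025/65536.
Numerically: E[X] ≈ 30.93.

E[X] = 2027025 · (1/4)^{8} = 2027025/65536 ≈ 30.93.


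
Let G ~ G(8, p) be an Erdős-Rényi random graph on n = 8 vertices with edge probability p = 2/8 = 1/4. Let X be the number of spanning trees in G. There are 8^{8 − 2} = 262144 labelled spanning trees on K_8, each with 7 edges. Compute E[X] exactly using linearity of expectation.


K_8 has 8^{8 − 2} = 262144 labelled spanning trees.
For each such spanning tree H, let X_H = 1 if all 7 edges of H are present in G. Then P[X_H = 1] = p^{7} = (1/4)^{7} = 1/16384.
By linearity of expectation: E[X] = Σ_H E[X_H] = 262144 · p^{7} = 262144 · 1/16384 = 16.
Numerically: E[X] ≈ 16.

E[X] = 262144 · (1/4)^{7} = 16 ≈ 16.


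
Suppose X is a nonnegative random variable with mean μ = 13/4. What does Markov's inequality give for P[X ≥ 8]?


μ = E[X] = 13/4, a = 8.
Markov: P[X ≥ 8] ≤ μ/a = (13/4)/8 = 13/32.
Numerically: ≈ 0.40625.
(Since a = 8 > μ = 3.25000, the bound 13/32 is < 1 and informative.)

P[X ≥ 8] ≤ 13/32 ≈ 0.40625.


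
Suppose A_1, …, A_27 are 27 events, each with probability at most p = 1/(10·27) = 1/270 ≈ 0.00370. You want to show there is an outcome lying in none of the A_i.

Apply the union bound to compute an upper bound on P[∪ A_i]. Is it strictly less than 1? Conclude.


Union bound: P[∪_{i=1}^{27} A_i] ≤ Σ_i P[A_i] ≤ 27·p = 27·(1/270) = 1/10.
Numerically: 1/10 ≈ 0.10000.
Is 1/10 < 1? YES.
Since P[∪ A_i] ≤ 1/10 < 1, the complement has P[∩ A_i^c] ≥ 1 − 1/10 = 9/10 > 0, so some outcome avoids every A_i.

27·p = 1/10 ≈ 0.10000; existence CERTIFIED by the union bound.


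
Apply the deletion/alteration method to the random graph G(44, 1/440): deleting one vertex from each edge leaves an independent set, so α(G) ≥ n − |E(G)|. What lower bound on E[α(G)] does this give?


E[|E(G)|] = C(44, 2)·p = 946 · (1/440) = 43/20.
E[α(G)] ≥ n − E[|E(G)|] = 44 − 43/20 = 837/20.
Numerically: ≈ 41.8500.
(This is only a lower bound; the true E[α(G)] may be larger.)

E[α(G)] ≥ 837/20 ≈ 41.8500.
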